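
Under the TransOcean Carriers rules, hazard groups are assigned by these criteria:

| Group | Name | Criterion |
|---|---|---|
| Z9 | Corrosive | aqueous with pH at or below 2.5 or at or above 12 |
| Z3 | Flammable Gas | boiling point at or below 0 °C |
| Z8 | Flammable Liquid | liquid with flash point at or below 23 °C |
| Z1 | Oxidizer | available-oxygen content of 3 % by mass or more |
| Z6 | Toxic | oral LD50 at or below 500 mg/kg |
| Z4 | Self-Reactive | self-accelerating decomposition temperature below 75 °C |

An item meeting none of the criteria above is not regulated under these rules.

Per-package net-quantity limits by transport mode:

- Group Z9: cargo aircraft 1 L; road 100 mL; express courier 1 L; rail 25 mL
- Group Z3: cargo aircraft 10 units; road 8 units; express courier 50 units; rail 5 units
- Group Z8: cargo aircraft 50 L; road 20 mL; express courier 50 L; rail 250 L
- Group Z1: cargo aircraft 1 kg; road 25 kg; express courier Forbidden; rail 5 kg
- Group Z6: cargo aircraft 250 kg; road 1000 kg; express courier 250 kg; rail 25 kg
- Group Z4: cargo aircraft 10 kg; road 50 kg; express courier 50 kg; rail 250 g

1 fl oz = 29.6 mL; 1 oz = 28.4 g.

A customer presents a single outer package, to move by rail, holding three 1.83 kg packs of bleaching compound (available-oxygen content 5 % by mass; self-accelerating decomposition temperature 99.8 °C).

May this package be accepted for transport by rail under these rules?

Available-oxygen content 5 % by mass meets the Group Z1 criterion (Oxidizer), so the bleaching compound is Group Z1.
Group Z1 quantity: three 1.83 kg packs = 5.49 kg.
That exceeds the Group Z1 rail limit of 5 kg.

No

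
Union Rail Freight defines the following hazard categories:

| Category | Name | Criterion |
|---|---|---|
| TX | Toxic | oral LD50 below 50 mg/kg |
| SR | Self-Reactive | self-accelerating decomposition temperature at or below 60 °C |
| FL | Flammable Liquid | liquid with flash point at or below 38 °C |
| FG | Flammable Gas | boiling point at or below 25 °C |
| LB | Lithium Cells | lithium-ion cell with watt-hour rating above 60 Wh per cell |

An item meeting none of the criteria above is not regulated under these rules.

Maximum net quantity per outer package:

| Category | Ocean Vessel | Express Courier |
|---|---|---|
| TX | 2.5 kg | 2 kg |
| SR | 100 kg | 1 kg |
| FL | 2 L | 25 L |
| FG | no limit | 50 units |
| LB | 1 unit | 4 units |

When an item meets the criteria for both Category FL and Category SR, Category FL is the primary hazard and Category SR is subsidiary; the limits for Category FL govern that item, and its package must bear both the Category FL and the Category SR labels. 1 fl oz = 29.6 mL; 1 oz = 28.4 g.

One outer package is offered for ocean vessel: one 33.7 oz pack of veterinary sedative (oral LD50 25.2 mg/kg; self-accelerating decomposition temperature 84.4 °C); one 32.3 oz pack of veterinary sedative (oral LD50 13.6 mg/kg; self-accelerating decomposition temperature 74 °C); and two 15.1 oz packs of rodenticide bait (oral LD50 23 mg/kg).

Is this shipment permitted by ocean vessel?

Veterinary sedative: oral LD50 25.2 mg/kg < 50 mg/kg → Category TX (Toxic).
The veterinary sedative has oral LD50 13.6 mg/kg, which is < 50 mg/kg, so it is Category TX (Toxic).
Oral LD50 23 mg/kg meets the Category TX criterion (Toxic), so the rodenticide bait is Category TX.
Total Category TX: (one 33.7 oz pack = 957.08 g) + (one 32.3 oz pack = 917.32 g) + (two 15.1 oz packs = 857.68 g) = 2732.08 g.
2732.08 g exceeds the ocean vessel limit of 2.5 kg for Category TX.

No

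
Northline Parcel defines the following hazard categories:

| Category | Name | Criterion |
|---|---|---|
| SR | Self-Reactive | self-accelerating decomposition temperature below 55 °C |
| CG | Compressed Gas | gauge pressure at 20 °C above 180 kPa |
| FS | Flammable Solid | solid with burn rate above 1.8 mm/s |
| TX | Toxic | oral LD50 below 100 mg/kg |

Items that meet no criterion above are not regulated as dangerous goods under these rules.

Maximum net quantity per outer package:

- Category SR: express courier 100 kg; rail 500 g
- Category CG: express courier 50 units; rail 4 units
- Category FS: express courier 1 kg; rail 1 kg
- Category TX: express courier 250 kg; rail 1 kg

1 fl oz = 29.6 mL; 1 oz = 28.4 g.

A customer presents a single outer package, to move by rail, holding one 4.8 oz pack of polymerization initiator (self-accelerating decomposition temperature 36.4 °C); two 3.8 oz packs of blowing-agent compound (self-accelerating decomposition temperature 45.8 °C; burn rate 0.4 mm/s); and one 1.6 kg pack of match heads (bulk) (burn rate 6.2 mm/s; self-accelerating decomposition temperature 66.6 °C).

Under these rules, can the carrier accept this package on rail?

No

The polymerization initiator has self-accelerating decomposition temperature 36.4 °C, which is < 55 °C, so it is Category SR (Self-Reactive).
The blowing-agent compound has self-accelerating decomposition temperature 45.8 °C, which is < 55 °C, so it is Category SR (Self-Reactive).
Burn rate 6.2 mm/s meets the Category FS criterion (Flammable Solid), so the match heads (bulk) are Category FS.
Total Category SR: (one 4.8 oz pack = 136.32 g) + (two 3.8 oz packs = 215.84 g) = 352.16 g.
That is within the Category SR rail limit of 500 g.
Category FS quantity: 1.6 kg.
That exceeds the Category FS rail limit of 1 kg.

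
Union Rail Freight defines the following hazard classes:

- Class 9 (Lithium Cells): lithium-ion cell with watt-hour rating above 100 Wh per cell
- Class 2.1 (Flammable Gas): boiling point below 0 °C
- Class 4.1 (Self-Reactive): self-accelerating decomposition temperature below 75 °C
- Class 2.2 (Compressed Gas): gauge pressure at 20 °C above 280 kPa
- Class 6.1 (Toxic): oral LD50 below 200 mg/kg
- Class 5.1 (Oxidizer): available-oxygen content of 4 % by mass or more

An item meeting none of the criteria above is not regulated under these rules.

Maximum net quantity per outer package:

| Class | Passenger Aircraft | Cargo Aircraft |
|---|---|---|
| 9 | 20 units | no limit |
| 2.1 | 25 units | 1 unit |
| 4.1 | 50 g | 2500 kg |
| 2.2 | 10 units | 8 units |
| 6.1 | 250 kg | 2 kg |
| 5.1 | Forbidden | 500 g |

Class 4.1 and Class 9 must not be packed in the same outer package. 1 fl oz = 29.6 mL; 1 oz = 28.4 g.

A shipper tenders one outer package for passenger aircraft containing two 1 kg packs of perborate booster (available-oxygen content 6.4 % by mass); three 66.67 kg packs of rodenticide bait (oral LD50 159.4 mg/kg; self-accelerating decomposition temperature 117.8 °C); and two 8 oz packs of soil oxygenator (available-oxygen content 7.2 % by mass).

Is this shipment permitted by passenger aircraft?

Perborate booster: available-oxygen content 6.4 % by mass ≥ 4 % by mass → Class 5.1 (Oxidizer).
With oral LD50 159.4 mg/kg (< 200 mg/kg), the rodenticide bait falls in Class 6.1.
Available-oxygen content 7.2 % by mass meets the Class 5.1 criterion (Oxidizer), so the soil oxygenator is Class 5.1.
Class 6.1 quantity: three 66.67 kg packs = 200.01 kg.
That is within the Class 6.1 passenger aircraft limit of 250 kg.
Total Class 5.1: (two 1 kg packs = 2 kg) + (two 8 oz packs = 454.4 g) = 2454.4 g.
By passenger aircraft, Class 5.1 is Forbidden regardless of quantity.
The segregation rule (Class 4.1 with Class 9) does not apply to Class 6.1 with Class 5.1.

No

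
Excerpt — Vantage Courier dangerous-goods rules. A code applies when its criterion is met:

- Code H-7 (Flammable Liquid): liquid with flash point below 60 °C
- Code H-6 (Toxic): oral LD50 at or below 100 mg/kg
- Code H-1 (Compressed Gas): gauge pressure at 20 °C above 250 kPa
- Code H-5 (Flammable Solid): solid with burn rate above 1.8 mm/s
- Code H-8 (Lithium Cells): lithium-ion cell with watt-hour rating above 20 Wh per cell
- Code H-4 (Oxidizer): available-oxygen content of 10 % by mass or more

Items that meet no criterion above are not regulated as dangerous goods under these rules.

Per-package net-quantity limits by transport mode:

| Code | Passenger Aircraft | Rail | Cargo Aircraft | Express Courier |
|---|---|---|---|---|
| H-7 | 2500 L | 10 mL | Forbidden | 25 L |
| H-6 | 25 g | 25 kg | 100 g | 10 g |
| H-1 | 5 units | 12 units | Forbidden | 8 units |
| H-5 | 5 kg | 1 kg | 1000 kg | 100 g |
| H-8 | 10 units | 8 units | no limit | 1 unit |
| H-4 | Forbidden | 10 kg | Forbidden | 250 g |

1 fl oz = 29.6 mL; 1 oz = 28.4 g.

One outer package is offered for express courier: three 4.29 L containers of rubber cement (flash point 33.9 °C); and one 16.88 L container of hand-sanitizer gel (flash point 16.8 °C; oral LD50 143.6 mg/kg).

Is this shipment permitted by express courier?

The rubber cement has flash point 33.9 °C, which is < 60 °C, so it is Code H-7 (Flammable Liquid).
Hand-sanitizer gel: flash point 16.8 °C < 60 °C → Code H-7 (Flammable Liquid).
Total Code H-7: (three 4.29 L containers = 12.87 L) + 16.88 L = 29.75 L.
29.75 L > 25 L (express courier limit, Code H-7) — over the limit.

No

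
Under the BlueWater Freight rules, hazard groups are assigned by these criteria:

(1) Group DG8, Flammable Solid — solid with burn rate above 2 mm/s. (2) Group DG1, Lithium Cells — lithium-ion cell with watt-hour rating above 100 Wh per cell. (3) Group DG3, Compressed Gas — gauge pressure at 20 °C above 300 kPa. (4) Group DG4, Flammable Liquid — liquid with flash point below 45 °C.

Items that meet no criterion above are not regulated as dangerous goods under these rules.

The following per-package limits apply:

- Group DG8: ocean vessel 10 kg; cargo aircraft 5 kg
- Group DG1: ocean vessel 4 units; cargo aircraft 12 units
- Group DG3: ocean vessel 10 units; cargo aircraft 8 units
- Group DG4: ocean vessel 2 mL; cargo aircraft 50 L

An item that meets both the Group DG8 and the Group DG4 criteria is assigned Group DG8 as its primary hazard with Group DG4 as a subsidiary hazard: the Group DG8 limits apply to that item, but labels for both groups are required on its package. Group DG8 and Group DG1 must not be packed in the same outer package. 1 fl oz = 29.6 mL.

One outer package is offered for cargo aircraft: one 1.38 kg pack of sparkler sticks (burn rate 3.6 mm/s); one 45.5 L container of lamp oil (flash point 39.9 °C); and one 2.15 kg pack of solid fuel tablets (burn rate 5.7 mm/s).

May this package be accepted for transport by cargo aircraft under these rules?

Yes

The sparkler sticks have burn rate 3.6 mm/s, which is > 2 mm/s, so they are Group DG8 (Flammable Solid).
Flash point 39.9 °C meets the Group DG4 criterion (Flammable Liquid), so the lamp oil is Group DG4.
Burn rate 5.7 mm/s meets the Group DG8 criterion (Flammable Solid), so the solid fuel tablets are Group DG8.
Total Group DG8: 1.38 kg + 2.15 kg = 3.53 kg.
3.53 kg is within the cargo aircraft limit of 5 kg for Group DG8.
Group DG4 quantity: 45.5 L.
45.5 L is within the cargo aircraft limit of 50 L for Group DG4.
The segregation rule (Group DG8 with Group DG1) does not apply to Group DG8 with Group DG4.
Every hazard group is within its cargo aircraft limit and no segregation rule is violated.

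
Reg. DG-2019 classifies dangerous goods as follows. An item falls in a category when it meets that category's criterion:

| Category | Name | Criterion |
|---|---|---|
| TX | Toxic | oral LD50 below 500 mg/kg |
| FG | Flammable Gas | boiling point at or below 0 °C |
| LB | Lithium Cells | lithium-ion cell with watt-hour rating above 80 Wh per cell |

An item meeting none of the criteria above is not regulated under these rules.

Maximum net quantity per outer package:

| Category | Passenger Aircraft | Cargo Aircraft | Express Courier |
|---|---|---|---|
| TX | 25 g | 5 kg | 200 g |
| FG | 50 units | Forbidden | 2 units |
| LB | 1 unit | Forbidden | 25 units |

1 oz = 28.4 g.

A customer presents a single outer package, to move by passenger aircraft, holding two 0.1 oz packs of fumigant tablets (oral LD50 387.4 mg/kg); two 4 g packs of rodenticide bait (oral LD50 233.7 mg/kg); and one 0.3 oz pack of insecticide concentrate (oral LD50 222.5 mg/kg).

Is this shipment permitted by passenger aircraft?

Yes

The fumigant tablets have oral LD50 387.4 mg/kg, which is < 500 mg/kg, so they are Category TX (Toxic).
Rodenticide bait: oral LD50 233.7 mg/kg < 500 mg/kg → Category TX (Toxic).
Insecticide concentrate: oral LD50 222.5 mg/kg < 500 mg/kg → Category TX (Toxic).
Category TX net quantity: (two 0.1 oz packs = 5.68 g) + (two 4 g packs = 8 g) + (one 0.3 oz pack = 8.52 g) = 22.2 g.
22.2 g is within the passenger aircraft limit of 25 g for Category TX.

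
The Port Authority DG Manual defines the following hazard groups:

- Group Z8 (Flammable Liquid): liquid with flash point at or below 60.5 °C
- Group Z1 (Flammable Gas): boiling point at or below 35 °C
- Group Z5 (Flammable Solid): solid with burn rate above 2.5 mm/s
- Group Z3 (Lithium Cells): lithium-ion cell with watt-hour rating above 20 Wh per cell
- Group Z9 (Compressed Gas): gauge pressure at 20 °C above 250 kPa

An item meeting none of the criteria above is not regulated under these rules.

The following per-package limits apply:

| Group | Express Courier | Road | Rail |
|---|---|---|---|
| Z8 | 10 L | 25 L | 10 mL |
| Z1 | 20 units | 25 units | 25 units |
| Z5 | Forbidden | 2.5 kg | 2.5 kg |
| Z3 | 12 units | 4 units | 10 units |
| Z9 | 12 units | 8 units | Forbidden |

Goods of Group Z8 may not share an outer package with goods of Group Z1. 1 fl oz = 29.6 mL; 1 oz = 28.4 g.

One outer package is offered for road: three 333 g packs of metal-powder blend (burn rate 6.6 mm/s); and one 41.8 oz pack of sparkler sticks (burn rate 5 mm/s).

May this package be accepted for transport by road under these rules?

Burn rate 6.6 mm/s meets the Group Z5 criterion (Flammable Solid), so the metal-powder blend is Group Z5.
Sparkler sticks: burn rate 5 mm/s > 2.5 mm/s → Group Z5 (Flammable Solid).
Total Group Z5: (three 333 g packs = 999 g) + (one 41.8 oz pack = 1187.12 g) = 2186.12 g.
2186.12 g ≤ 2.5 kg (road limit, Group Z5) — within limit.

Yes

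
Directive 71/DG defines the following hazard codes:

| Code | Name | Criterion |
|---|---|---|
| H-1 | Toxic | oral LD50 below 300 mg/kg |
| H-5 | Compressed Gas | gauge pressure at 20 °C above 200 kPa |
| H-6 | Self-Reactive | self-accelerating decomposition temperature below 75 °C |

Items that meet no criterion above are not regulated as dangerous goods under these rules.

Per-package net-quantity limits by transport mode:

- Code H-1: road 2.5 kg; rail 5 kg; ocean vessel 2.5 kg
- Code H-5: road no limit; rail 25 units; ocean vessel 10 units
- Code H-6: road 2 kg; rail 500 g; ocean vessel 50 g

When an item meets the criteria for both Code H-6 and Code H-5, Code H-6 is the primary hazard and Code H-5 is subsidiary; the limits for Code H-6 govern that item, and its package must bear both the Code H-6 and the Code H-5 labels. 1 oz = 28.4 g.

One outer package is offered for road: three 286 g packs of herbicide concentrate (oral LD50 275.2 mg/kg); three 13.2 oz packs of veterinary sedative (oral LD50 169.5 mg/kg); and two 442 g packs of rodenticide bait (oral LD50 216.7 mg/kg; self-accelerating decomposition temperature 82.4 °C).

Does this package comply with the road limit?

No

With oral LD50 275.2 mg/kg (< 300 mg/kg), the herbicide concentrate falls in Code H-1.
The veterinary sedative has oral LD50 169.5 mg/kg, which is < 300 mg/kg, so it is Code H-1 (Toxic).
Rodenticide bait: oral LD50 216.7 mg/kg < 300 mg/kg → Code H-1 (Toxic).
Total Code H-1: (three 286 g packs = 858 g) + (three 13.2 oz packs = 1124.64 g) + (two 442 g packs = 884 g) = 2866.64 g.
That exceeds the Code H-1 road limit of 2.5 kg.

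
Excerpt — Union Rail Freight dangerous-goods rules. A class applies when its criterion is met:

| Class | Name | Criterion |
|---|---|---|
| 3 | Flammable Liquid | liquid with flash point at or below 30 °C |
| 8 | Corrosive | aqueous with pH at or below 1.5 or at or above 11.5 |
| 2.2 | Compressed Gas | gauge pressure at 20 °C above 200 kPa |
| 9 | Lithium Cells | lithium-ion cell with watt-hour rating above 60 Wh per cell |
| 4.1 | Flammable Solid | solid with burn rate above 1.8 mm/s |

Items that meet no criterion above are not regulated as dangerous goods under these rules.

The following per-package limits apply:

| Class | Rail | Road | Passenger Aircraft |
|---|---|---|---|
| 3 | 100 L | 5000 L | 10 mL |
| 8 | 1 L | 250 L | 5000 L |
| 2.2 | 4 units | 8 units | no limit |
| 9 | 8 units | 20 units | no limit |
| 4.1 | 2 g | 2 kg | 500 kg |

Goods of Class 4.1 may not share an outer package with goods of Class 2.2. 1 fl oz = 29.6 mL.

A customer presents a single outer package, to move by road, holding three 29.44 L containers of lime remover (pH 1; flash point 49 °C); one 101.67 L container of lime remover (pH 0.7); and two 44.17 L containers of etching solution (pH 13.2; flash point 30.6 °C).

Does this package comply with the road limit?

No

Lime remover: pH 1 ≤ 1.5 → Class 8 (Corrosive).
Lime remover: pH 0.7 ≤ 1.5 → Class 8 (Corrosive).
pH 13.2 meets the Class 8 criterion (Corrosive), so the etching solution is Class 8.
Class 8 net quantity: (three 29.44 L containers = 88.32 L) + 101.67 L + (two 44.17 L containers = 88.34 L) = 278.33 L.
278.33 L > 250 L (road limit, Class 8) — over the limit.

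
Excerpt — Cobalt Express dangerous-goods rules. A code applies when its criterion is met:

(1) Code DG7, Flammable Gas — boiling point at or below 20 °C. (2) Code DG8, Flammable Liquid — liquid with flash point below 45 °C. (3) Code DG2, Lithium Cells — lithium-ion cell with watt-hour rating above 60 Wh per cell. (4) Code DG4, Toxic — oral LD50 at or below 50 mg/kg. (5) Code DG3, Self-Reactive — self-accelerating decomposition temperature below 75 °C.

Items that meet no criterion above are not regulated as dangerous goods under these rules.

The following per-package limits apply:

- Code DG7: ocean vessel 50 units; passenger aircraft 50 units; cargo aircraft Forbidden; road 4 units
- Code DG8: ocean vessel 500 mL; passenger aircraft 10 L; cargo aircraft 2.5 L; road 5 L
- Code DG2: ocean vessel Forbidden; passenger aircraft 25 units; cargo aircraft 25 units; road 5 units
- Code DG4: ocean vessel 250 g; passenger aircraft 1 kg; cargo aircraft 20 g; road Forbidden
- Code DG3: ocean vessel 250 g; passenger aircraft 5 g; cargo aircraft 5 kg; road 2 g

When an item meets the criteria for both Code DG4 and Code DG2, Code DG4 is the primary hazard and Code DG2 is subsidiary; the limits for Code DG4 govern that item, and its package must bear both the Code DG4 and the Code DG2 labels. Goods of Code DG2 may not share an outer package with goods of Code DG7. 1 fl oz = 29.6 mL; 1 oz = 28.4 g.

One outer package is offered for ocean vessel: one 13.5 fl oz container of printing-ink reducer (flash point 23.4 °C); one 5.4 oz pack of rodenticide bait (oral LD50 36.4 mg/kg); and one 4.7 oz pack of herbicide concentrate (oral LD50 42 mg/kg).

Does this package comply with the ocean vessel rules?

With flash point 23.4 °C (< 45 °C), the printing-ink reducer falls in Code DG8.
With oral LD50 36.4 mg/kg (≤ 50 mg/kg), the rodenticide bait falls in Code DG4.
With oral LD50 42 mg/kg (≤ 50 mg/kg), the herbicide concentrate falls in Code DG4.
Code DG4 net quantity: (one 5.4 oz pack = 153.36 g) + (one 4.7 oz pack = 133.48 g) = 286.84 g.
That exceeds the Code DG4 ocean vessel limit of 250 g.
Code DG8 quantity: one 13.5 fl oz container = 399.6 mL.
That is within the Code DG8 ocean vessel limit of 500 mL.
The segregation rule (Code DG2 with Code DG7) does not apply to Code DG4 with Code DG8.

No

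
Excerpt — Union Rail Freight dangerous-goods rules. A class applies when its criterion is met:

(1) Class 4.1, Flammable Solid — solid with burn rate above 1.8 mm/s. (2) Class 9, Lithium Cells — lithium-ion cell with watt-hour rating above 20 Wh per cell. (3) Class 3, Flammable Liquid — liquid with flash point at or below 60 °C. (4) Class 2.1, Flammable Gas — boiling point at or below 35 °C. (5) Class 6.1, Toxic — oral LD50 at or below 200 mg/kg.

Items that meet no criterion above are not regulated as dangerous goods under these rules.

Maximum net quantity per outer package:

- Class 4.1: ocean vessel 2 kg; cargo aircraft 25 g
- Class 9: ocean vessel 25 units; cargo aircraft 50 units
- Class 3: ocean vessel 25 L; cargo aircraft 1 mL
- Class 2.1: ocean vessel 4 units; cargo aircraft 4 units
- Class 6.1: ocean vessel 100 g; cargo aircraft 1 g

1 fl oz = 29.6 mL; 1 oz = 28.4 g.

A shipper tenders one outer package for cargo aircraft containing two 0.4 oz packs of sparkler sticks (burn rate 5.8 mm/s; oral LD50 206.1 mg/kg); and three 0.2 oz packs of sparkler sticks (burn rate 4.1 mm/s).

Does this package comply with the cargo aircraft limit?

No

Sparkler sticks: burn rate 5.8 mm/s > 1.8 mm/s → Class 4.1 (Flammable Solid).
With burn rate 4.1 mm/s (> 1.8 mm/s), the sparkler sticks fall in Class 4.1.
Total Class 4.1: (two 0.4 oz packs = 22.72 g) + (three 0.2 oz packs = 17.04 g) = 39.76 g.
39.76 g > 25 g (cargo aircraft limit, Class 4.1) — over the limit.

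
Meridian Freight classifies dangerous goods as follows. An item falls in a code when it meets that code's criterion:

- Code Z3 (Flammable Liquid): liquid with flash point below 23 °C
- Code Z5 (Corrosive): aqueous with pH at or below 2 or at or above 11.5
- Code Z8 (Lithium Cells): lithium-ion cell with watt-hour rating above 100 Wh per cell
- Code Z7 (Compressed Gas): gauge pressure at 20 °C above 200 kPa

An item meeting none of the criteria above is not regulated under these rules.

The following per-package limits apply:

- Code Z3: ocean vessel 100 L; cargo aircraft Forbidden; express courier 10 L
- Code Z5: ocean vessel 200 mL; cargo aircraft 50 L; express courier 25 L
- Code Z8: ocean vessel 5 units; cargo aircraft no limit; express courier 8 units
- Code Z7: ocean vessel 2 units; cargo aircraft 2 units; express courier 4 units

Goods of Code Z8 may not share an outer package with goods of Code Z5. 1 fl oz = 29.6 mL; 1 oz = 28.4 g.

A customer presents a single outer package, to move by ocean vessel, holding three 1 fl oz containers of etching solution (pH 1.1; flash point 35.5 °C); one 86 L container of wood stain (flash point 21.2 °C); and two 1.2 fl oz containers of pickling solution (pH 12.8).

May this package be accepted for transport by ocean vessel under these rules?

Yes

pH 1.1 meets the Code Z5 criterion (Corrosive), so the etching solution is Code Z5.
Wood stain: flash point 21.2 °C < 23 °C → Code Z3 (Flammable Liquid).
The pickling solution has pH 12.8, which is ≥ 11.5, so it is Code Z5 (Corrosive).
Code Z5 net quantity: (three 1 fl oz containers = 88.8 mL) + (two 1.2 fl oz containers = 71.04 mL) = 159.84 mL.
159.84 mL ≤ 200 mL (ocean vessel limit, Code Z5) — within limit.
Code Z3 quantity: 86 L.
86 L is within the ocean vessel limit of 100 L for Code Z3.
The segregation rule (Code Z8 with Code Z5) does not apply to Code Z5 with Code Z3.
Every hazard code is within its ocean vessel limit and no segregation rule is violated.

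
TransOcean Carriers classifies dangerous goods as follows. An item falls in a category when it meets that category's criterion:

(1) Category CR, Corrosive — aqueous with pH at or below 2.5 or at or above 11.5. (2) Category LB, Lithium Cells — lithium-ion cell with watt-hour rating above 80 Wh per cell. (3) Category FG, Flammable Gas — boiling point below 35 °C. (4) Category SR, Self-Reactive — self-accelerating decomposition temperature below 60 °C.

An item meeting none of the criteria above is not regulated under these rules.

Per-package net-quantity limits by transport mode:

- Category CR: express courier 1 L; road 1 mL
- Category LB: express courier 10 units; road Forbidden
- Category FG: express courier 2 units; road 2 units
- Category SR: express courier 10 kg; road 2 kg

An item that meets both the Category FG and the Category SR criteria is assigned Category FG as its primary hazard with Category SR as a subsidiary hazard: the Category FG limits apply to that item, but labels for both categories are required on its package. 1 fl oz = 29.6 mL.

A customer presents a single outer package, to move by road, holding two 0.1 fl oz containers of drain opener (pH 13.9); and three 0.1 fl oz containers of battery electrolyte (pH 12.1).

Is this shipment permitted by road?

No

Drain opener: pH 13.9 ≥ 11.5 → Category CR (Corrosive).
pH 12.1 meets the Category CR criterion (Corrosive), so the battery electrolyte is Category CR.
Category CR net quantity: (two 0.1 fl oz containers = 5.92 mL) + (three 0.1 fl oz containers = 8.88 mL) = 14.8 mL.
That exceeds the Category CR road limit of 1 mL.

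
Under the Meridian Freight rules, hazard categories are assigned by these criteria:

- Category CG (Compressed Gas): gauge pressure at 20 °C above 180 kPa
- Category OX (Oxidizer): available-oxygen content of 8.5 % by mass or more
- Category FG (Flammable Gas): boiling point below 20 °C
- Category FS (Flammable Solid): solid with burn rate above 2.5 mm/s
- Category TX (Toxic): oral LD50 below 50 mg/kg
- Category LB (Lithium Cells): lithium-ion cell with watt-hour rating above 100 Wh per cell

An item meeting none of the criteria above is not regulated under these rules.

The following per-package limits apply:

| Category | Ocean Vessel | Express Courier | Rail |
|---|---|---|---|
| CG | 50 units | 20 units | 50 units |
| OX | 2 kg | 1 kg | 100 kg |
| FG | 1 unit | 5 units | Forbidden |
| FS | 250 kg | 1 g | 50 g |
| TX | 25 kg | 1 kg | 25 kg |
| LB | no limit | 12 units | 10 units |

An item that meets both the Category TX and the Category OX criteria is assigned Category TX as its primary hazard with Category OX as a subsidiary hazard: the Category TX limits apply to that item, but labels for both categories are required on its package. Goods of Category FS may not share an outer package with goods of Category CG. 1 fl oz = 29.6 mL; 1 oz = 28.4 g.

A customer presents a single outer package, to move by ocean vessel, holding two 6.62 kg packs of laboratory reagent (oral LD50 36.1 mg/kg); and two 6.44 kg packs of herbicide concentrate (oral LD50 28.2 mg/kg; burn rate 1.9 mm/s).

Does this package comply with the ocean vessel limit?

No

Oral LD50 36.1 mg/kg meets the Category TX criterion (Toxic), so the laboratory reagent is Category TX.
The herbicide concentrate has oral LD50 28.2 mg/kg, which is < 50 mg/kg, so it is Category TX (Toxic).
Category TX net quantity: (two 6.62 kg packs = 13.24 kg) + (two 6.44 kg packs = 12.88 kg) = 26.12 kg.
26.12 kg exceeds the ocean vessel limit of 25 kg for Category TX.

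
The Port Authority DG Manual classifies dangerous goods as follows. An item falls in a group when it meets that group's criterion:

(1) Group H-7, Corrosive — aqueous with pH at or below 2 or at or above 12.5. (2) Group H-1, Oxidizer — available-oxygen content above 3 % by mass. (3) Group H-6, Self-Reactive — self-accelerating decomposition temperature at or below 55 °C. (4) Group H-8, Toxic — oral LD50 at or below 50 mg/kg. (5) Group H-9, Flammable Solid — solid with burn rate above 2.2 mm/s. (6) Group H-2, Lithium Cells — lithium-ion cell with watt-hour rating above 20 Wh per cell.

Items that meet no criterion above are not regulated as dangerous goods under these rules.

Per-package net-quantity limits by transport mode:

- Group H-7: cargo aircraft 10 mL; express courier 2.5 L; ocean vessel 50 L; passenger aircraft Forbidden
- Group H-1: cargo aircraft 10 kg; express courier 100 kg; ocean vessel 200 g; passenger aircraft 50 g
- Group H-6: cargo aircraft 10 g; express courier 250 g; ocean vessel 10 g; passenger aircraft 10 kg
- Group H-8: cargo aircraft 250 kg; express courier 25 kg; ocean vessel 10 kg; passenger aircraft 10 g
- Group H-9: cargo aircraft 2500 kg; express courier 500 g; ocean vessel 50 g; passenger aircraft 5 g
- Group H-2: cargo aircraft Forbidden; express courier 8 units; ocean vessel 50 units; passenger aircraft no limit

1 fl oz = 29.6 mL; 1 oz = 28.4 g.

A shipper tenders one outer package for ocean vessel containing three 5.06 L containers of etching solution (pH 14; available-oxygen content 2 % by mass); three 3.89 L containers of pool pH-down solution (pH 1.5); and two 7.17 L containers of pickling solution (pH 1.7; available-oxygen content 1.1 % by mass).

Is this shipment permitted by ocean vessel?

pH 14 meets the Group H-7 criterion (Corrosive), so the etching solution is Group H-7.
With pH 1.5 (≤ 2), the pool pH-down solution falls in Group H-7.
With pH 1.7 (≤ 2), the pickling solution falls in Group H-7.
Total Group H-7: (three 5.06 L containers = 15.18 L) + (three 3.89 L containers = 11.67 L) + (two 7.17 L containers = 14.34 L) = 41.19 L.
That is within the Group H-7 ocean vessel limit of 50 L.

Yes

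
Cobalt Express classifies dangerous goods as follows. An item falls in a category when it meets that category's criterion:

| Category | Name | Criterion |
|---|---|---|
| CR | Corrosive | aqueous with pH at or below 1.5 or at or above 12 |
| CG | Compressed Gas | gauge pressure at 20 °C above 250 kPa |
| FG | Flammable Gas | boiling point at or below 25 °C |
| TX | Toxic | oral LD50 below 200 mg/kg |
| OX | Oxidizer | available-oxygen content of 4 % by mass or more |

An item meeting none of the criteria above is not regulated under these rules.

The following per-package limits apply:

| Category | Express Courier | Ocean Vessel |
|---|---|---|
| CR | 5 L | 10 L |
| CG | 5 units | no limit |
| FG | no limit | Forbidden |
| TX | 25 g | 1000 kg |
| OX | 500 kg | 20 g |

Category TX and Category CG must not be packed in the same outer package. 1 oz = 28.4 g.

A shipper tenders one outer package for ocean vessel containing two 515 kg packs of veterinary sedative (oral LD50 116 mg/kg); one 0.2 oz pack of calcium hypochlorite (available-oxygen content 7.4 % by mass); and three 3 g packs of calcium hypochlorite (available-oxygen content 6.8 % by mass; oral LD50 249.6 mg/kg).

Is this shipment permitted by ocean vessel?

Veterinary sedative: oral LD50 116 mg/kg < 200 mg/kg → Category TX (Toxic).
Available-oxygen content 7.4 % by mass meets the Category OX criterion (Oxidizer), so the calcium hypochlorite is Category OX.
With available-oxygen content 6.8 % by mass (≥ 4 % by mass), the calcium hypochlorite falls in Category OX.
Category TX quantity: two 515 kg packs = 1030 kg.
1030 kg exceeds the ocean vessel limit of 1000 kg for Category TX.
Total Category OX: (one 0.2 oz pack = 5.68 g) + (three 3 g packs = 9 g) = 14.68 g.
14.68 g ≤ 20 g (ocean vessel limit, Category OX) — within limit.
The segregation rule (Category TX with Category CG) does not apply to Category TX with Category OX.

No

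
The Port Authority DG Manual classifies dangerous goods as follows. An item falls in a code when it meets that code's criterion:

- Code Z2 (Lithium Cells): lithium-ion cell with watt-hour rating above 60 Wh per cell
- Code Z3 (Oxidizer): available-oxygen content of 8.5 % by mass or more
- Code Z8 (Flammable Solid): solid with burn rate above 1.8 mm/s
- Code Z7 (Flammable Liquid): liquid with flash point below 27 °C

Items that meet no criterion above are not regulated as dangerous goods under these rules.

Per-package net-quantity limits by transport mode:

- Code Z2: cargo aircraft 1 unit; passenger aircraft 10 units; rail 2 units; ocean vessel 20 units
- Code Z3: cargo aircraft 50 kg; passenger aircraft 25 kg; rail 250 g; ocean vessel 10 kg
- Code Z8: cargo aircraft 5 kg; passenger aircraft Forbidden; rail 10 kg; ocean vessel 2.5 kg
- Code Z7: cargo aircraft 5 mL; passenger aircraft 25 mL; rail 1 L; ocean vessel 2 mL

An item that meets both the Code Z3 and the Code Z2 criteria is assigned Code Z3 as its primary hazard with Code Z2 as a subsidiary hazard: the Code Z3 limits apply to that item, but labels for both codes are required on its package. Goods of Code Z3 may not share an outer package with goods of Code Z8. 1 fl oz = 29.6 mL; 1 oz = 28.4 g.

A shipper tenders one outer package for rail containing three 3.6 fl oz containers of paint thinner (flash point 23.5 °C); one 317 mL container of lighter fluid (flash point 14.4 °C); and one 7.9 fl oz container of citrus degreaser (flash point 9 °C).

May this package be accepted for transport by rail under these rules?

Yes

The paint thinner has flash point 23.5 °C, which is < 27 °C, so it is Code Z7 (Flammable Liquid).
With flash point 14.4 °C (< 27 °C), the lighter fluid falls in Code Z7.
Flash point 9 °C meets the Code Z7 criterion (Flammable Liquid), so the citrus degreaser is Code Z7.
Code Z7 net quantity: (three 3.6 fl oz containers = 319.68 mL) + 317 mL + (one 7.9 fl oz container = 233.84 mL) = 870.52 mL.
870.52 mL ≤ 1 L (rail limit, Code Z7) — within limit.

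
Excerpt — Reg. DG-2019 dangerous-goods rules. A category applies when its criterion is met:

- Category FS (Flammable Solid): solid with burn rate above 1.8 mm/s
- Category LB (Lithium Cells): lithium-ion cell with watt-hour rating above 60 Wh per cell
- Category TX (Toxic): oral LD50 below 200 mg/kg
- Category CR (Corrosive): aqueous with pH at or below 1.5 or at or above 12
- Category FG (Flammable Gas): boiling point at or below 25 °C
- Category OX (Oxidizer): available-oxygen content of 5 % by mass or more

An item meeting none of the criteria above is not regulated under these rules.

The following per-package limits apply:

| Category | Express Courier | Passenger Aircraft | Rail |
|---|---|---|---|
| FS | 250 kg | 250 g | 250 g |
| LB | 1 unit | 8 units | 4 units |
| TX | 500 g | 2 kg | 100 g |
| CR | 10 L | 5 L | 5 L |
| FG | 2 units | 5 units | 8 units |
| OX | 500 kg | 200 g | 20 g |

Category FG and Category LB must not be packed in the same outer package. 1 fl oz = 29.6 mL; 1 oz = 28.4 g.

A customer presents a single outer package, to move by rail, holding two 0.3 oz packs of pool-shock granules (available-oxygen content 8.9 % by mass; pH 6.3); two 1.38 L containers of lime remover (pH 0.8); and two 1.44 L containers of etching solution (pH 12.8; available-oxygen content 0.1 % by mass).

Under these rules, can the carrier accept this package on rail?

Available-oxygen content 8.9 % by mass meets the Category OX criterion (Oxidizer), so the pool-shock granules are Category OX.
The lime remover has pH 0.8, which is ≤ 1.5, so it is Category CR (Corrosive).
With pH 12.8 (≥ 12), the etching solution falls in Category CR.
Category CR net quantity: (two 1.38 L containers = 2.76 L) + (two 1.44 L containers = 2.88 L) = 5.64 L.
5.64 L > 5 L (rail limit, Category CR) — over the limit.
Category OX quantity: two 0.3 oz packs = 17.04 g.
17.04 g ≤ 20 g (rail limit, Category OX) — within limit.
The segregation rule (Category FG with Category LB) does not apply to Category CR with Category OX.

No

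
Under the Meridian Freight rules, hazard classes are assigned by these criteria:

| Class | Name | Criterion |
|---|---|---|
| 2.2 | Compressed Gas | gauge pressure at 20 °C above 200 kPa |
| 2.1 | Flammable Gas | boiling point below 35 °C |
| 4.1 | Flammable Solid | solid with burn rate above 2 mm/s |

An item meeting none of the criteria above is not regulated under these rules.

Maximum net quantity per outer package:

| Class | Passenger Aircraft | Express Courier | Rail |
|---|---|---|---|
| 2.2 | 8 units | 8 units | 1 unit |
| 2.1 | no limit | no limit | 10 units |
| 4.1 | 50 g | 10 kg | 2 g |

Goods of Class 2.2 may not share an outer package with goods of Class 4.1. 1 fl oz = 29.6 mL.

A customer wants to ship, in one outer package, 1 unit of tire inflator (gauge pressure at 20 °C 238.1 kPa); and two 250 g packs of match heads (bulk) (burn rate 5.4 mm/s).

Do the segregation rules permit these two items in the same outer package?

Tire inflator: gauge pressure at 20 °C 238.1 kPa > 200 kPa → Class 2.2 (Compressed Gas).
The match heads (bulk) have burn rate 5.4 mm/s, which is > 2 mm/s, so they are Class 4.1 (Flammable Solid).
Class 2.2 and Class 4.1 may not share an outer package.

No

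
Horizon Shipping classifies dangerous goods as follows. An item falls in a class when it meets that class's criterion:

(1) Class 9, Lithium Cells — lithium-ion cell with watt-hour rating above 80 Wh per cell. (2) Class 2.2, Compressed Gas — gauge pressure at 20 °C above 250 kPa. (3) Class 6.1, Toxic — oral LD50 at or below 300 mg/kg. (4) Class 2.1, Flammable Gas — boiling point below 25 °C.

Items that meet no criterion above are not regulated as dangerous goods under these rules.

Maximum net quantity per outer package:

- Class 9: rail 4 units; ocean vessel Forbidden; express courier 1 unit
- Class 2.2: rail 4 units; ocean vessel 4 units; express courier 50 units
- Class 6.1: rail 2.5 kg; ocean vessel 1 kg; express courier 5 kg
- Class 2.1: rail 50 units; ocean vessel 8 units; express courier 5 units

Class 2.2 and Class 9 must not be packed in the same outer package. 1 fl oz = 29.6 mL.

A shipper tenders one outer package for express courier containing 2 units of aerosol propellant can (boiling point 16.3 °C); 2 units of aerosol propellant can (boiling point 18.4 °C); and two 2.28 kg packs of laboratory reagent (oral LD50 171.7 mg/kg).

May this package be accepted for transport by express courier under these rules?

Aerosol propellant can: boiling point 16.3 °C < 25 °C → Class 2.1 (Flammable Gas).
With boiling point 18.4 °C (< 25 °C), the aerosol propellant can falls in Class 2.1.
With oral LD50 171.7 mg/kg (≤ 300 mg/kg), the laboratory reagent falls in Class 6.1.
Class 2.1 net quantity: 2 units + 2 units = 4 units.
4 units is within the express courier limit of 5 units for Class 2.1.
Class 6.1 quantity: two 2.28 kg packs = 4.56 kg.
That is within the Class 6.1 express courier limit of 5 kg.
The segregation rule (Class 2.2 with Class 9) does not apply to Class 2.1 with Class 6.1.
Every hazard class is within its express courier limit and no segregation rule is violated.

Yes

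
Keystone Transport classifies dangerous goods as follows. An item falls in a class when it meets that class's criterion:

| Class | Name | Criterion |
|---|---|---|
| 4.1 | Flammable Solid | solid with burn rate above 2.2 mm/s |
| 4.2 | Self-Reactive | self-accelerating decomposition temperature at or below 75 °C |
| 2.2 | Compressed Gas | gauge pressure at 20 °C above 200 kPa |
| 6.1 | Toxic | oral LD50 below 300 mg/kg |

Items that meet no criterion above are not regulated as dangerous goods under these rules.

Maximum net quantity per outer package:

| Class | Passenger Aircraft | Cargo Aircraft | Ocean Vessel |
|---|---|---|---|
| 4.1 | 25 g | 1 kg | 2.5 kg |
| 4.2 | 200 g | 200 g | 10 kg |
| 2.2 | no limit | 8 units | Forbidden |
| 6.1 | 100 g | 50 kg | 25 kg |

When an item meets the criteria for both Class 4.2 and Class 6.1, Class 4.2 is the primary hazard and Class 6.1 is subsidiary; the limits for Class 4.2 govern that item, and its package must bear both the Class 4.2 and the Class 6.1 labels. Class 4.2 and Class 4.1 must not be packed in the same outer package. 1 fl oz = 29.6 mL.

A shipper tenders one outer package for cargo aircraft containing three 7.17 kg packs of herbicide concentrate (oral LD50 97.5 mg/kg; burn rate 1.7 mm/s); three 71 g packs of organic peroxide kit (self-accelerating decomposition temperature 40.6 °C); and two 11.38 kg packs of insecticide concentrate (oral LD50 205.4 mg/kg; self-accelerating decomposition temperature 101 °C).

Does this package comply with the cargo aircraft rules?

No

Oral LD50 97.5 mg/kg meets the Class 6.1 criterion (Toxic), so the herbicide concentrate is Class 6.1.
Self-accelerating decomposition temperature 40.6 °C meets the Class 4.2 criterion (Self-Reactive), so the organic peroxide kit is Class 4.2.
Insecticide concentrate: oral LD50 205.4 mg/kg < 300 mg/kg → Class 6.1 (Toxic).
Total Class 6.1: (three 7.17 kg packs = 21.51 kg) + (two 11.38 kg packs = 22.76 kg) = 44.27 kg.
44.27 kg ≤ 50 kg (cargo aircraft limit, Class 6.1) — within limit.
Class 4.2 quantity: three 71 g packs = 213 g.
213 g exceeds the cargo aircraft limit of 200 g for Class 4.2.
The segregation rule (Class 4.2 with Class 4.1) does not apply to Class 6.1 with Class 4.2.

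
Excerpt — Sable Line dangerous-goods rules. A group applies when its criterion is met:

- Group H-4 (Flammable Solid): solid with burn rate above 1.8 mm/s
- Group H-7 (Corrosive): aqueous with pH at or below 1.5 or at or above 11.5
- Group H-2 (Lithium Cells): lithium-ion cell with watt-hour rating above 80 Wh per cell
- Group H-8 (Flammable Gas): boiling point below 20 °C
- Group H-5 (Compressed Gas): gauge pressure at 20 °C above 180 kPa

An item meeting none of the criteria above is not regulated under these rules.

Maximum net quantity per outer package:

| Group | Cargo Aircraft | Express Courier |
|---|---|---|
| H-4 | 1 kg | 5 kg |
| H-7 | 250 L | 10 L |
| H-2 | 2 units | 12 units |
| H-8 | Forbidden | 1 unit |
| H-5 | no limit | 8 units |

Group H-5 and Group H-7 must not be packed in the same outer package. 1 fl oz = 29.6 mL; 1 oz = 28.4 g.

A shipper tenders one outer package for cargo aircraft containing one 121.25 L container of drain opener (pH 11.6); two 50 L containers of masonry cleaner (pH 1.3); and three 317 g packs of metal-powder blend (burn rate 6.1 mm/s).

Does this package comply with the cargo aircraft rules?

Yes

Drain opener: pH 11.6 ≥ 11.5 → Group H-7 (Corrosive).
The masonry cleaner has pH 1.3, which is ≤ 1.5, so it is Group H-7 (Corrosive).
Metal-powder blend: burn rate 6.1 mm/s > 1.8 mm/s → Group H-4 (Flammable Solid).
Group H-7 net quantity: 121.25 L + (two 50 L containers = 100 L) = 221.25 L.
221.25 L ≤ 250 L (cargo aircraft limit, Group H-7) — within limit.
Group H-4 quantity: three 317 g packs = 951 g.
951 g ≤ 1 kg (cargo aircraft limit, Group H-4) — within limit.
The segregation rule (Group H-5 with Group H-7) does not apply to Group H-7 with Group H-4.
Every hazard group is within its cargo aircraft limit and no segregation rule is violated.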